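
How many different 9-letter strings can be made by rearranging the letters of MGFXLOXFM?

Letter multiplicities in MGFXLOXFM: F×2, G×1, L×1, M×2, O×1, X×2.
So there are 9! / (2!·2!·2!) = 45360 distinguishable arrangements.

45360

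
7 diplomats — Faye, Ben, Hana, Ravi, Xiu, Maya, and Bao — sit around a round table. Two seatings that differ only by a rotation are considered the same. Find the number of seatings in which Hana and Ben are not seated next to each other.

Without the restriction there are (6)! = 720 seatings.
Seatings with Hana beside Ben: treat them as a block with 2 internal orders, giving 2 × (5)! = 240.
Subtracting, 720 − 240 = 480.

480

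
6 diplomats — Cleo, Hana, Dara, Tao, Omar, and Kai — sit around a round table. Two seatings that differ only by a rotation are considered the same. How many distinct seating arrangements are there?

120

Fix one person's seat to break rotational symmetry; the remaining 5 people can be arranged in (5)! = 120 ways.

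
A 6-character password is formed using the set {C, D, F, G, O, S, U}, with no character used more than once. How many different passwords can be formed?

This is a permutation of 6 out of 7: P(7,6) = 7!/1!.
That product is 7 × 6 × 5 × 4 × 3 × 2 = 5040.

5040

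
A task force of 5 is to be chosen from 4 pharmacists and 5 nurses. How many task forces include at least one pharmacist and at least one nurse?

Total 5-person selections from all 9: C(9,5) = 126.
Selections missing a whole group: no pharmacists → C(5,5) = 1; no nurses → C(4,5) = 0.
Both groups omitted at once is impossible, so 126 − 1 = 125.

125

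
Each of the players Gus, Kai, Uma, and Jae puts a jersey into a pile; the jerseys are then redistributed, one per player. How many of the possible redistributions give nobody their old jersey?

This is the derangement count D_4: permutations of 4 items with no fixed point.
By inclusion–exclusion this is Σ_{j=0}^{4} (−1)^j C(4,j)·(4−j)!.
Computing: 24 − 24 + 12 − 4 + 1 = 9.

9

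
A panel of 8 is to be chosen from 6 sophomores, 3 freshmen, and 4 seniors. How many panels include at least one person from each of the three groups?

1233

With no constraint there are C(13,8) = 1287 possible selections.
Selections missing a whole group: no sophomores → C(7,8) = 0; no freshmen → C(10,8) = 45; no seniors → C(9,8) = 9.
Add back selections omitting two groups (i.e. drawn from a single group): C(6,8) + C(3,8) + C(4,8) = 0.
By inclusion–exclusion: 1287 − 54 + 0 = 1233.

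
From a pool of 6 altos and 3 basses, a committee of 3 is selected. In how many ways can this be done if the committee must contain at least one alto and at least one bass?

63

Unrestricted: C(9,3) = 84 ways to pick any 3 of the 9.
Subtract selections that omit an entire group: no altos → C(3,3) = 1; no basses → C(6,3) = 20.
Both groups omitted at once is impossible, so 84 − 21 = 63.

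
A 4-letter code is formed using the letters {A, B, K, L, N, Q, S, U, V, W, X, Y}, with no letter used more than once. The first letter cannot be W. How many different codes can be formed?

10890

The first letter has 12−1 = 11 choices (anything except W).
The remaining 3 letters are filled from the other 11 symbols without repetition: 11 × 10 × 9 = 990.
Total: 11 × 990 = 10890.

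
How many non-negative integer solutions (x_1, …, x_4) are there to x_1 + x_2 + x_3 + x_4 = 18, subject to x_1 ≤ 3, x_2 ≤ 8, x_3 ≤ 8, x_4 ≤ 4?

51

By stars and bars, unrestricted non-negative solutions to x_1+…+x_4 = 18 number C(18+3,3) = 1330.
Subtract solutions that violate a single cap (substitute x_i' = x_i − (cap_i+1)): x_1 ≥ 4 gives C(17,3) = 680; x_2 ≥ 9 gives C(12,3) = 220; x_3 ≥ 9 gives C(12,3) = 220; x_4 ≥ 5 gives C(16,3) = 560. Together 1680.
Add back pairs where two caps are both exceeded: 56 + 56 + 220 + 1 + 35 + 35 = 403.
Subtract triples: 0 + 1 + 1 + 0 = 2.
By inclusion–exclusion the count is 1330 − 1680 + 403 − 2 = 51.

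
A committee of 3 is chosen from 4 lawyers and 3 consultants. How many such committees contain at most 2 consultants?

34

Split by how many consultants are chosen (0 through 2).
Sum: C(3,0)·C(4,3) + C(3,1)·C(4,2) + C(3,2)·C(4,1) = 4 + 18 + 12 = 34.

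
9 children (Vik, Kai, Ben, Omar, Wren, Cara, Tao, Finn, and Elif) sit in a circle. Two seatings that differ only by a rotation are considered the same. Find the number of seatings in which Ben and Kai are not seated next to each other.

All circular seatings of 9 people number (8)! = 40320.
Seatings with Ben beside Kai: treat them as a block with 2 internal orders, giving 2 × (7)! = 10080.
Subtracting, 40320 − 10080 = 30240.

30240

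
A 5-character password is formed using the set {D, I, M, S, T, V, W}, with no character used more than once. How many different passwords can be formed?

Choose and order 5 of the 7 symbols: the first character has 7 options, the next 6, and so on down to 3.
That product is 7 × 6 × 5 × 4 × 3 = 2520.

2520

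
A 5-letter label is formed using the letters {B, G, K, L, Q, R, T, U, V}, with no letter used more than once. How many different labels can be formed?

With no repetition, fill the 5 letters in order: 9 choices, then 8, down to 5.
9 × 8 × 7 × 6 × 5 = 15120.

15120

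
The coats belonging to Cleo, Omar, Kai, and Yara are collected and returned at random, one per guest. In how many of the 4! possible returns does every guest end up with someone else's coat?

Let Aᵢ be the assignments in which guest i gets their own coat. We want the size of the complement of A₁∪…∪A_4.
By inclusion–exclusion this is Σ_{j=0}^{4} (−1)^j C(4,j)·(4−j)!.
Computing: 24 − 24 + 12 − 4 + 1 = 9.

9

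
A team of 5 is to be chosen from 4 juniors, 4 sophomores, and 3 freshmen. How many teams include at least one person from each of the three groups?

With no constraint there are C(11,5) = 462 possible selections.
Subtract selections that omit an entire group: no juniors → C(7,5) = 21; no sophomores → C(7,5) = 21; no freshmen → C(8,5) = 56.
Add back selections omitting two groups (i.e. drawn from a single group): C(4,5) + C(4,5) + C(3,5) = 0.
By inclusion–exclusion: 462 − 98 + 0 = 364.

364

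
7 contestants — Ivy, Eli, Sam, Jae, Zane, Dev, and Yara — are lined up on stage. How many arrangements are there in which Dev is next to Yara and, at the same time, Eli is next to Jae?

Treat {Dev,Yara} as one block (2 orders) and {Eli,Jae} as another (2 orders).
That leaves 5 units to arrange: 2 × 2 × 5! = 4 × 120 = 480.

480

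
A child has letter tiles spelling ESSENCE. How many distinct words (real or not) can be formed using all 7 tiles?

Letter multiplicities in ESSENCE: C×1, E×3, N×1, S×2.
The number of distinct arrangements is 7!/(3!·2!) = 5040/12 = 420.

420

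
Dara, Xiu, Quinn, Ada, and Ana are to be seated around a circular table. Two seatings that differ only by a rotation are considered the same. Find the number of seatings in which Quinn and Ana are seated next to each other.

Treat {Quinn, Ana} as one unit (2 internal orders) and seat the resulting 4 units around the table: (3)! circular arrangements.
So 2 × (3)! = 2 × 6 = 12.

12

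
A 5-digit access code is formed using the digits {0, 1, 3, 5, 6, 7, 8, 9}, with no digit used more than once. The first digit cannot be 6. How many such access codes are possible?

5880

The first digit has 8−1 = 7 choices (anything except 6).
The remaining 4 digits are filled from the other 7 symbols without repetition: 7 × 6 × 5 × 4 = 840.
Total: 7 × 840 = 5880.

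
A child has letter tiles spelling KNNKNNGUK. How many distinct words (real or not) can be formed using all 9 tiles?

2520

The 9 letters of KNNKNNGUK have repeats: K appearing 3 times and N appearing 4 times.
So there are 9! / (4!·3!) = 2520 distinguishable arrangements.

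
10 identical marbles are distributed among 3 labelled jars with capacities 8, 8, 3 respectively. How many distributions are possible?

Ignoring the caps, the number of non-negative solutions to x_1+…+x_3 = 10 is C(12,2) = 66.
Subtract solutions that violate a single cap (substitute x_i' = x_i − (cap_i+1)): x_1 ≥ 9 gives C(3,2) = 3; x_2 ≥ 9 gives C(3,2) = 3; x_3 ≥ 4 gives C(8,2) = 28. Together 34.
No two caps can be exceeded simultaneously, so the pair terms are all 0.
By inclusion–exclusion the count is 66 − 34 + 0 = 32.

32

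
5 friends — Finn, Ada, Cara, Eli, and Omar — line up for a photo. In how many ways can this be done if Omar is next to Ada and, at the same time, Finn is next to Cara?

24

Treat {Omar,Ada} as one block (2 orders) and {Finn,Cara} as another (2 orders).
That leaves 3 units to arrange: 2 × 2 × 3! = 4 × 6 = 24.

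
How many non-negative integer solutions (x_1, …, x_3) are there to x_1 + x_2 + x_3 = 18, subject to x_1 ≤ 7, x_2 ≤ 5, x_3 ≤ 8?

6

Ignoring the caps, the number of non-negative solutions to x_1+…+x_3 = 18 is C(20,2) = 190.
Subtract solutions that violate a single cap (substitute x_i' = x_i − (cap_i+1)): x_1 ≥ 8 gives C(12,2) = 66; x_2 ≥ 6 gives C(14,2) = 91; x_3 ≥ 9 gives C(11,2) = 55. Together 212.
Add back pairs where two caps are both exceeded: 15 + 3 + 10 = 28.
By inclusion–exclusion the count is 190 − 212 + 28 = 6.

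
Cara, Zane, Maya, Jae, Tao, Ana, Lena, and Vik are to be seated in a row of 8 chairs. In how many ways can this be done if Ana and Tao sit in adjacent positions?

10080

Place the 6 others and the Ana-Tao pair as 7 objects in a line; the pair has 2 internal arrangements.
So the count is 2·(7)! = 10080.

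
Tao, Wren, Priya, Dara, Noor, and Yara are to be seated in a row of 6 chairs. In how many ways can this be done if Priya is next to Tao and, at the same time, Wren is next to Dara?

96

Treat {Priya,Tao} as one block (2 orders) and {Wren,Dara} as another (2 orders).
That leaves 4 units to arrange: 2 × 2 × 4! = 4 × 24 = 96.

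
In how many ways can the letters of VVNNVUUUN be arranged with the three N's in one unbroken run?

140

Treat the 3 copies of N as a single block. The multiset to arrange is then {NNN, U, U, U, V, V, V}, 7 items in all.
That gives (7)!/(3!·3!) = 140 arrangements.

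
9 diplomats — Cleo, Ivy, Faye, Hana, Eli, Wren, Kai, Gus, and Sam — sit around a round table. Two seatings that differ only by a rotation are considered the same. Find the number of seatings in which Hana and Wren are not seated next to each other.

All circular seatings of 9 people number (8)! = 40320.
Those with Hana next to Wren: fuse the pair into one unit and seat 8 units around a circle — 2·(7)! = 10080.
Subtracting, 40320 − 10080 = 30240.

30240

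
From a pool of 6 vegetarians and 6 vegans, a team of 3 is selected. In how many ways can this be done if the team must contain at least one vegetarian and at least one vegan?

180

With no constraint there are C(12,3) = 220 possible selections.
Subtract selections that omit an entire group: no vegetarians → C(6,3) = 20; no vegans → C(6,3) = 20.
Both groups omitted at once is impossible, so 220 − 40 = 180.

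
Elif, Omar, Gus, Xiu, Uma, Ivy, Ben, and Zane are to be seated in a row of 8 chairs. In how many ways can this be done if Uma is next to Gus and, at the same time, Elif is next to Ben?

Treat {Uma,Gus} as one block (2 orders) and {Elif,Ben} as another (2 orders).
That leaves 6 units to arrange: 2 × 2 × 6! = 4 × 720 = 2880.

2880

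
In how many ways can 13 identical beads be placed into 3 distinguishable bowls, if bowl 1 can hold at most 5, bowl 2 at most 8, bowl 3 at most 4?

15

Without the upper bounds there are C(15,2) = 105 ways to split 13 among 3 bowls.
Subtract solutions that violate a single cap (substitute x_i' = x_i − (cap_i+1)): x_1 ≥ 6 gives C(9,2) = 36; x_2 ≥ 9 gives C(6,2) = 15; x_3 ≥ 5 gives C(10,2) = 45. Together 96.
Add back pairs where two caps are both exceeded: 0 + 6 + 0 = 6.
By inclusion–exclusion the count is 105 − 96 + 6 = 15.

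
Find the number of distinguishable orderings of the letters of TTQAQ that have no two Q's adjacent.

18

There are 5!/(2!·2!) = 30 arrangements of TTQAQ in total.
If the two Q's are adjacent, glue them into one block, leaving 4 items to arrange: (4)!/(2!) = 12 ways.
Subtracting, 30 − 12 = 18 arrangements keep the Q's apart.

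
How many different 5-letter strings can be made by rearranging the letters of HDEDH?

Letter multiplicities in HDEDH: D×2, E×1, H×2.
The number of distinct arrangements is 5!/(2!·2!) = 120/4 = 30.

30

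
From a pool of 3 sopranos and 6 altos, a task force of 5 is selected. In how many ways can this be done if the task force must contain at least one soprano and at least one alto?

120

Unrestricted: C(9,5) = 126 ways to pick any 5 of the 9.
Subtract selections that omit an entire group: no sopranos → C(6,5) = 6; no altos → C(3,5) = 0.
Both groups omitted at once is impossible, so 126 − 6 = 120.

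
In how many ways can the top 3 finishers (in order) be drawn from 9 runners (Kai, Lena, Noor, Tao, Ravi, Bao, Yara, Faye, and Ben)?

504

This is an ordered selection of 3 from 9: P(9,3).
That gives 9 × 8 × 7 = 504.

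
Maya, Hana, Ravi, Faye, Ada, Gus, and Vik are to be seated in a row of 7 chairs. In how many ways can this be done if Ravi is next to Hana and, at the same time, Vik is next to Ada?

Treat {Ravi,Hana} as one block (2 orders) and {Vik,Ada} as another (2 orders).
That leaves 5 units to arrange: 2 × 2 × 5! = 4 × 120 = 480.

480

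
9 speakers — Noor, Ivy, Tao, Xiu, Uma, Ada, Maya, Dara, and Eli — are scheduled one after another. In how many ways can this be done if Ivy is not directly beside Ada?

282240

There are 9! = 362880 arrangements in all. If Ivy and Ada are adjacent, merging them into one block gives 2·(8)! = 80640 arrangements.
Complementary counting: 362880 − 80640 = 282240.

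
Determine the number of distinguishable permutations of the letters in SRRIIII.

105

Letter multiplicities in SRRIIII: I×4, R×2, S×1.
Dividing 7! = 5040 by 4!·2! = 48 for the repeated letters gives 105.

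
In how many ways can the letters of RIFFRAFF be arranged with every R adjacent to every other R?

Treat the 2 copies of R as a single block. The multiset to arrange is then {RR, A, F, F, F, F, I}, 7 items in all.
That gives (7)!/(4!) = 210 arrangements.

210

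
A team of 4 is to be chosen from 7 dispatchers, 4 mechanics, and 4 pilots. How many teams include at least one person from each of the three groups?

With no constraint there are C(15,4) = 1365 possible selections.
Selections missing a whole group: no dispatchers → C(8,4) = 70; no mechanics → C(11,4) = 330; no pilots → C(11,4) = 330.
Add back selections omitting two groups (i.e. drawn from a single group): C(7,4) + C(4,4) + C(4,4) = 37.
By inclusion–exclusion: 1365 − 730 + 37 = 672.

672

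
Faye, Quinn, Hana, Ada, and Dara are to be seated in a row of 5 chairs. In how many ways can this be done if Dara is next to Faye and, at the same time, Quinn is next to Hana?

24

Treat {Dara,Faye} as one block (2 orders) and {Quinn,Hana} as another (2 orders).
That leaves 3 units to arrange: 2 × 2 × 3! = 4 × 6 = 24.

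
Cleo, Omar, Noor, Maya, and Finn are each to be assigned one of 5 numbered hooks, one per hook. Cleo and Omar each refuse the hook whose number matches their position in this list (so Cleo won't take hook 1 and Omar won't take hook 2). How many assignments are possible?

Let Aᵢ (for i ∈ {1, 2}) be the placements that put person i in their forbidden hook. Any j of these fix j positions, leaving (5−j)! ways to fill the rest, and there are C(2,j) ways to pick which j.
By inclusion–exclusion, the number of valid placements is Σ_{j=0}^{2} (−1)^j C(2,j)·(5−j)!.
Computing: 120 − 48 + 6 = 78.

78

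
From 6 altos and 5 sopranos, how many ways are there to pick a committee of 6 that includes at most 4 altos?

431

Split by how many altos are chosen (0 through 4).
Sum: C(6,0)·C(5,6) + C(6,1)·C(5,5) + C(6,2)·C(5,4) + C(6,3)·C(5,3) + C(6,4)·C(5,2) = 0 + 6 + 75 + 200 + 150 = 431.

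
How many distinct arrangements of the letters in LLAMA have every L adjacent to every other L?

12

Treat the 2 copies of L as a single block. The multiset to arrange is then {LL, A, A, M}, 4 items in all.
That gives (4)!/(2!) = 12 arrangements.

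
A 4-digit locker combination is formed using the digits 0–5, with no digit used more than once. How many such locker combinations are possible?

With no repetition, fill the 4 digits in order: 6 choices, then 5, down to 3.
That product is 6 × 5 × 4 × 3 = 360.

360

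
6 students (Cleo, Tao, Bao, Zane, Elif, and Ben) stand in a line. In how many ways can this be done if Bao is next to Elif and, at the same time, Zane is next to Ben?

96

Treat {Bao,Elif} as one block (2 orders) and {Zane,Ben} as another (2 orders).
That leaves 4 units to arrange: 2 × 2 × 4! = 4 × 24 = 96.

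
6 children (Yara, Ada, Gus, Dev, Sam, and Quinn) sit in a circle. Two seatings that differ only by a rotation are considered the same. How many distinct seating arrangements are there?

120

Seat Yara anywhere (absorbing the rotational symmetry), then permute the other 5: (5)! = 120.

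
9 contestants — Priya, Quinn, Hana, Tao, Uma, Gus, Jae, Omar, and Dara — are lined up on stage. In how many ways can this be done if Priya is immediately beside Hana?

Treat {Priya, Hana} as a single unit. There are 8 units to order, and the pair itself can be ordered 2 ways.
So the count is 2·(8)! = 80640.

80640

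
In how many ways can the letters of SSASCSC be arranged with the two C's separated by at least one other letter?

Total arrangements of SSASCSC: 7!/(4!·2!) = 105.
Arrangements with the C's together: treat CC as one letter, giving (6)!/(4!) = 30.
Subtracting, 105 − 30 = 75 arrangements keep the C's apart.

75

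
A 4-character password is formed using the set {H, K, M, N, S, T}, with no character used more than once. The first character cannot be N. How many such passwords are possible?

The first character has 6−1 = 5 choices (anything except N).
The remaining 3 characters are filled from the other 5 symbols without repetition: 5 × 4 × 3 = 60.
Total: 5 × 60 = 300.

300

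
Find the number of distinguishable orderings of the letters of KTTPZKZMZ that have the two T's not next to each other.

11760

There are 9!/(3!·2!·2!) = 15120 arrangements of KTTPZKZMZ in total.
Arrangements with the T's together: treat TT as one letter, giving (8)!/(3!·2!) = 3360.
Hence 15120 − 3360 = 11760.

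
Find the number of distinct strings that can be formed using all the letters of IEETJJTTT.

Letter multiplicities in IEETJJTTT: E×2, I×1, J×2, T×4.
The number of distinct arrangements is 9!/(4!·2!·2!) = 362880/96 = 3780.

3780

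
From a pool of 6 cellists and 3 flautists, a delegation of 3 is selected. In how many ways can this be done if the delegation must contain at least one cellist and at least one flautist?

63

With no constraint there are C(9,3) = 84 possible selections.
Subtract selections that omit an entire group: no cellists → C(3,3) = 1; no flautists → C(6,3) = 20.
Both groups omitted at once is impossible, so 84 − 21 = 63.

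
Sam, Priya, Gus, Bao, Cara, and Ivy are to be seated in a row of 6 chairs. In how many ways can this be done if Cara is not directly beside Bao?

There are 6! = 720 arrangements in all. If Cara and Bao are adjacent, merging them into one block gives 2·(5)! = 240 arrangements.
Complementary counting: 720 − 240 = 480.

480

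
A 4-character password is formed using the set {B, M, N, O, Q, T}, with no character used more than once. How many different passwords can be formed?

Choose and order 4 of the 6 symbols: the first character has 6 options, the next 5, then 4, 3.
6 × 5 × 4 × 3 = 360.

360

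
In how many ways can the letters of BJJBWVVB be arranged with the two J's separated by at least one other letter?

1260

There are 8!/(3!·2!·2!) = 1680 arrangements of BJJBWVVB in total.
Arrangements with the J's together: treat JJ as one letter, giving (7)!/(3!·2!) = 420.
Subtracting, 1680 − 420 = 1260 arrangements keep the J's apart.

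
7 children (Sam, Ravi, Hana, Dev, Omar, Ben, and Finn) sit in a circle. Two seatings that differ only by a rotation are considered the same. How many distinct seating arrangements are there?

Fix one person's seat to break rotational symmetry; the remaining 6 people can be arranged in (6)! = 720 ways.

720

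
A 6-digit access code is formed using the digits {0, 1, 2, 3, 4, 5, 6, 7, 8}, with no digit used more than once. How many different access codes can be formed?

60480

This is a permutation of 6 out of 9: P(9,6) = 9!/3!.
9 × 8 × 7 × 6 × 5 × 4 = 60480.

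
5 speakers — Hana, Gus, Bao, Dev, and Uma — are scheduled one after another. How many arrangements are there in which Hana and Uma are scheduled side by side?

Place the 3 others and the Hana-Uma pair as 4 objects in a line; the pair has 2 internal arrangements.
So the count is 2·(4)! = 48.

48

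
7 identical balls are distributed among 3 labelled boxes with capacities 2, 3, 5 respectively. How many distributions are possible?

9

By stars and bars, unrestricted non-negative solutions to x_1+…+x_3 = 7 number C(7+2,2) = 36.
Subtract solutions that violate a single cap (substitute x_i' = x_i − (cap_i+1)): x_1 ≥ 3 gives C(6,2) = 15; x_2 ≥ 4 gives C(5,2) = 10; x_3 ≥ 6 gives C(3,2) = 3. Together 28.
Add back pairs where two caps are both exceeded: 1 + 0 + 0 = 1.
By inclusion–exclusion the count is 36 − 28 + 1 = 9.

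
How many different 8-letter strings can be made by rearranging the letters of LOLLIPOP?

1680

LOLLIPOP has 8 letters with L appearing 3 times, O appearing twice, and P appearing twice.
So there are 8! / (3!·2!·2!) = 1680 distinguishable arrangements.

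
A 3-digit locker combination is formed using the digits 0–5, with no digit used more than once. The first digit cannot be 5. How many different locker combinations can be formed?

100

The first digit has 6−1 = 5 choices (anything except 5).
The remaining 2 digits are filled from the other 5 symbols without repetition: 5 × 4 = 20.
Total: 5 × 20 = 100.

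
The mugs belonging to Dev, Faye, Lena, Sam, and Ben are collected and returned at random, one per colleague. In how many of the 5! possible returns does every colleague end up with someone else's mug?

Count assignments avoiding every fixed point. For any j of the 5 colleagues fixed to their own mug, the other 5−j can be arranged in (5−j)! ways.
By inclusion–exclusion this is Σ_{j=0}^{5} (−1)^j C(5,j)·(5−j)!.
Computing: 120 − 120 + 60 − 20 + 5 − 1 = 44.

44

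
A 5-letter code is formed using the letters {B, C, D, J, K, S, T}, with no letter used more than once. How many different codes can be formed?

2520

This is a permutation of 5 out of 7: P(7,5) = 7!/2!.
7 × 6 × 5 × 4 × 3 = 2520.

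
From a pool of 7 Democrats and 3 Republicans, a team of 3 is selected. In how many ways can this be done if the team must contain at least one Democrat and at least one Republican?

84

With no constraint there are C(10,3) = 120 possible selections.
Subtract selections that omit an entire group: no Democrats → C(3,3) = 1; no Republicans → C(7,3) = 35.
Both groups omitted at once is impossible, so 120 − 36 = 84.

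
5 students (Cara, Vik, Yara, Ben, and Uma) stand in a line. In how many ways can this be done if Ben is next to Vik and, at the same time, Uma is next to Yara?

24

Treat {Ben,Vik} as one block (2 orders) and {Uma,Yara} as another (2 orders).
That leaves 3 units to arrange: 2 × 2 × 3! = 4 × 6 = 24.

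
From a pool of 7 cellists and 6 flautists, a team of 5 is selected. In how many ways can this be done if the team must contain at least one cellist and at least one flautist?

Unrestricted: C(13,5) = 1287 ways to pick any 5 of the 13.
Subtract selections that omit an entire group: no cellists → C(6,5) = 6; no flautists → C(7,5) = 21.
Both groups omitted at once is impossible, so 1287 − 27 = 1260.

1260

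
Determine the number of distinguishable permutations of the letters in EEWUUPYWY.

22680

The 9 letters of EEWUUPYWY have repeats: E appearing twice, U appearing twice, W appearing twice, and Y appearing twice.
Dividing 9! = 362880 by 2!·2!·2!·2! = 16 for the repeated letters gives 22680.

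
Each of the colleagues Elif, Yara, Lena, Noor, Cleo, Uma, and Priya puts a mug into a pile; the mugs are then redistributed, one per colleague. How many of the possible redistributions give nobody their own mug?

This is the derangement count D_7: permutations of 7 items with no fixed point.
By inclusion–exclusion this is Σ_{j=0}^{7} (−1)^j C(7,j)·(7−j)!.
Computing: 5040 − 5040 + 2520 − 840 + 210 − 42 + 7 − 1 = 1854.

1854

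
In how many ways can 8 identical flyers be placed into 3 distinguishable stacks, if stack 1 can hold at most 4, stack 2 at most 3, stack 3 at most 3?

6

Ignoring the caps, the number of non-negative solutions to x_1+…+x_3 = 8 is C(10,2) = 45.
Subtract solutions that violate a single cap (substitute x_i' = x_i − (cap_i+1)): x_1 ≥ 5 gives C(5,2) = 10; x_2 ≥ 4 gives C(6,2) = 15; x_3 ≥ 4 gives C(6,2) = 15. Together 40.
Add back pairs where two caps are both exceeded: 0 + 0 + 1 = 1.
By inclusion–exclusion the count is 45 − 40 + 1 = 6.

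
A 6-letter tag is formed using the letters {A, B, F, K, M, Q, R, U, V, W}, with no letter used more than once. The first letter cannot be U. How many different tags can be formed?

136080

The first letter has 10−1 = 9 choices (anything except U).
The remaining 5 letters are filled from the other 9 symbols without repetition: 9 × 8 × 7 × 6 × 5 = 15120.
Total: 9 × 15120 = 136080.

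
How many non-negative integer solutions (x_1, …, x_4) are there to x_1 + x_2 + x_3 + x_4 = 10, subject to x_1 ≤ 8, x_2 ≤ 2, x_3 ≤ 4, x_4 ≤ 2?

Ignoring the caps, the number of non-negative solutions to x_1+…+x_4 = 10 is C(13,3) = 286.
Subtract solutions that violate a single cap (substitute x_i' = x_i − (cap_i+1)): x_1 ≥ 9 gives C(4,3) = 4; x_2 ≥ 3 gives C(10,3) = 120; x_3 ≥ 5 gives C(8,3) = 56; x_4 ≥ 3 gives C(10,3) = 120. Together 300.
Add back pairs where two caps are both exceeded: 0 + 0 + 0 + 10 + 35 + 10 = 55.
By inclusion–exclusion the count is 286 − 300 + 55 = 41.

41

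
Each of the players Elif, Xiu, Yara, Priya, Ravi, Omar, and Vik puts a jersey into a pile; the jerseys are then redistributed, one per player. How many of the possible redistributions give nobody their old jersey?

Count assignments avoiding every fixed point. For any j of the 7 players fixed to their old jersey, the other 7−j can be arranged in (7−j)! ways.
By inclusion–exclusion this is Σ_{j=0}^{7} (−1)^j C(7,j)·(7−j)!.
Computing: 5040 − 5040 + 2520 − 840 + 210 − 42 + 7 − 1 = 1854.

1854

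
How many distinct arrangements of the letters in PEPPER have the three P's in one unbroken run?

12

Treat the 3 copies of P as a single block. The multiset to arrange is then {PPP, E, E, R}, 4 items in all.
That gives (4)!/(2!) = 12 arrangements.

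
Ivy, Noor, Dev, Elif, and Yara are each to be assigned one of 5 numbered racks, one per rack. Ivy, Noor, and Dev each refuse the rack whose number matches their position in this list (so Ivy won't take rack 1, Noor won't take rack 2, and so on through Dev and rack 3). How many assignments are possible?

64

Let Aᵢ (for i ∈ {1, 2, 3}) be the placements that put person i in their forbidden rack. Any j of these fix j positions, leaving (5−j)! ways to fill the rest, and there are C(3,j) ways to pick which j.
By inclusion–exclusion, the number of valid placements is Σ_{j=0}^{3} (−1)^j C(3,j)·(5−j)!.
Computing: 120 − 72 + 18 − 2 = 64.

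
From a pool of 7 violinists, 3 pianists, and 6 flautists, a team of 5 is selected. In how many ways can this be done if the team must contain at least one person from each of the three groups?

2730

With no constraint there are C(16,5) = 4368 possible selections.
Selections missing a whole group: no violinists → C(9,5) = 126; no pianists → C(13,5) = 1287; no flautists → C(10,5) = 252.
Add back selections omitting two groups (i.e. drawn from a single group): C(7,5) + C(3,5) + C(6,5) = 27.
By inclusion–exclusion: 4368 − 1665 + 27 = 2730.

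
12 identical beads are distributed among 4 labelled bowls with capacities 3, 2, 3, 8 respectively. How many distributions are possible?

Ignoring the caps, the number of non-negative solutions to x_1+…+x_4 = 12 is C(15,3) = 455.
Subtract solutions that violate a single cap (substitute x_i' = x_i − (cap_i+1)): x_1 ≥ 4 gives C(11,3) = 165; x_2 ≥ 3 gives C(12,3) = 220; x_3 ≥ 4 gives C(11,3) = 165; x_4 ≥ 9 gives C(6,3) = 20. Together 570.
Add back pairs where two caps are both exceeded: 56 + 35 + 0 + 56 + 1 + 0 = 148.
Subtract triples: 4 + 0 + 0 + 0 = 4.
By inclusion–exclusion the count is 455 − 570 + 148 − 4 = 29.

29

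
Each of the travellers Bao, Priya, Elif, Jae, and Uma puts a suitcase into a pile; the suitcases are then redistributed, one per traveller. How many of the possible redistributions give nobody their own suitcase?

44

This is the derangement count D_5: permutations of 5 items with no fixed point.
By inclusion–exclusion this is Σ_{j=0}^{5} (−1)^j C(5,j)·(5−j)!.
Computing: 120 − 120 + 60 − 20 + 5 − 1 = 44.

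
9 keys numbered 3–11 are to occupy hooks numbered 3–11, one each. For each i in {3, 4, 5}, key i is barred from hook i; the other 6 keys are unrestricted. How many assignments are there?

256320

Let Aᵢ (for i ∈ {3, 4, 5}) be the placements that put key i in its forbidden hook. Any j of these fix j positions, leaving (9−j)! ways to fill the rest, and there are C(3,j) ways to pick which j.
By inclusion–exclusion, the number of valid placements is Σ_{j=0}^{3} (−1)^j C(3,j)·(9−j)!.
Computing: 362880 − 120960 + 15120 − 720 = 256320.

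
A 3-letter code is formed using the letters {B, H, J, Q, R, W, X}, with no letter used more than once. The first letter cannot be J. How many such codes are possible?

The first letter has 7−1 = 6 choices (anything except J).
The remaining 2 letters are filled from the other 6 symbols without repetition: 6 × 5 = 30.
Total: 6 × 30 = 180.

180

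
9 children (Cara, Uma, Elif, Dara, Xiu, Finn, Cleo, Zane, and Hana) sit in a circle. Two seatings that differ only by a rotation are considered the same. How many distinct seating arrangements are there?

40320

Seat Cara anywhere (absorbing the rotational symmetry), then permute the other 8: (8)! = 40320.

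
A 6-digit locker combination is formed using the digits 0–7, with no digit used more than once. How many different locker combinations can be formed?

20160

Choose and order 6 of the 8 symbols: the first digit has 8 options, the next 7, and so on down to 3.
8 × 7 × 6 × 5 × 4 × 3 = 20160.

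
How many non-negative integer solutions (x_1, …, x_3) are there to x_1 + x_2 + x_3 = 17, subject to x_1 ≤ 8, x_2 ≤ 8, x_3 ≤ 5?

15

By stars and bars, unrestricted non-negative solutions to x_1+…+x_3 = 17 number C(17+2,2) = 171.
Subtract solutions that violate a single cap (substitute x_i' = x_i − (cap_i+1)): x_1 ≥ 9 gives C(10,2) = 45; x_2 ≥ 9 gives C(10,2) = 45; x_3 ≥ 6 gives C(13,2) = 78. Together 168.
Add back pairs where two caps are both exceeded: 0 + 6 + 6 = 12.
By inclusion–exclusion the count is 171 − 168 + 12 = 15.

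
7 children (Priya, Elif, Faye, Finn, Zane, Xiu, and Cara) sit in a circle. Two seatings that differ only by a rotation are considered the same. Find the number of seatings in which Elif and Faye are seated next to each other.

240

Glue Elif and Faye into a block (2 internal orders). Seating 6 units around a circle gives (5)! arrangements.
So 2 × (5)! = 2 × 120 = 240.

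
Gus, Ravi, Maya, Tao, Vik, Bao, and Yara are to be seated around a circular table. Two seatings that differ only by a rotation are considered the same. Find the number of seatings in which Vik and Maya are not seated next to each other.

Without the restriction there are (6)! = 720 seatings.
Seatings with Vik beside Maya: treat them as a block with 2 internal orders, giving 2 × (5)! = 240.
Subtracting, 720 − 240 = 480.

480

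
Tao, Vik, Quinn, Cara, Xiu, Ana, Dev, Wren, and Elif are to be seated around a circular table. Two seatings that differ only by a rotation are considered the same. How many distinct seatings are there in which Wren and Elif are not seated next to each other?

30240

All circular seatings of 9 people number (8)! = 40320.
Those with Wren next to Elif: fuse the pair into one unit and seat 8 units around a circle — 2·(7)! = 10080.
Subtracting, 40320 − 10080 = 30240.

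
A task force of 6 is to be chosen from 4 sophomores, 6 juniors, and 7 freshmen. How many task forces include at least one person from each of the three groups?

Total 6-person selections from all 17: C(17,6) = 12376.
Selections missing a whole group: no sophomores → C(13,6) = 1716; no juniors → C(11,6) = 462; no freshmen → C(10,6) = 210.
Add back selections omitting two groups (i.e. drawn from a single group): C(4,6) + C(6,6) + C(7,6) = 8.
By inclusion–exclusion: 12376 − 2388 + 8 = 9996.

9996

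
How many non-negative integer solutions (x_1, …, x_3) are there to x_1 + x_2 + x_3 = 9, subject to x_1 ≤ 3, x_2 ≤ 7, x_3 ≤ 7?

28

By stars and bars, unrestricted non-negative solutions to x_1+…+x_3 = 9 number C(9+2,2) = 55.
Subtract solutions that violate a single cap (substitute x_i' = x_i − (cap_i+1)): x_1 ≥ 4 gives C(7,2) = 21; x_2 ≥ 8 gives C(3,2) = 3; x_3 ≥ 8 gives C(3,2) = 3. Together 27.
No two caps can be exceeded simultaneously, so the pair terms are all 0.
By inclusion–exclusion the count is 55 − 27 + 0 = 28.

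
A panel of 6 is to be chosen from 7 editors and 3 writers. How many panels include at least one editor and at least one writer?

Unrestricted: C(10,6) = 210 ways to pick any 6 of the 10.
Subtract selections that omit an entire group: no editors → C(3,6) = 0; no writers → C(7,6) = 7.
Both groups omitted at once is impossible, so 210 − 7 = 203.

203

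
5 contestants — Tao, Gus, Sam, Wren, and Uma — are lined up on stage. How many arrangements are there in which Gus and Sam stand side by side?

Place the 3 others and the Gus-Sam pair as 4 objects in a line; the pair has 2 internal arrangements.
That gives 2 × 4! = 2 × 24 = 48.

48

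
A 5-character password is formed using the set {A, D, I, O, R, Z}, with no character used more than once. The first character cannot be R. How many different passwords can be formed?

600

The first character has 6−1 = 5 choices (anything except R).
The remaining 4 characters are filled from the other 5 symbols without repetition: 5 × 4 × 3 × 2 = 120.
Total: 5 × 120 = 600.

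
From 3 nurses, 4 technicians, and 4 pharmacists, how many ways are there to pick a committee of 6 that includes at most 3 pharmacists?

Split by how many pharmacists are chosen (0 through 3).
Sum: C(4,0)·C(7,6) + C(4,1)·C(7,5) + C(4,2)·C(7,4) + C(4,3)·C(7,3) = 7 + 84 + 210 + 140 = 441.

441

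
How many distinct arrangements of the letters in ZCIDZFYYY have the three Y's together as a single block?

Treat the 3 copies of Y as a single block. The multiset to arrange is then {YYY, C, D, F, I, Z, Z}, 7 items in all.
That gives (7)!/(2!) = 2520 arrangements.

2520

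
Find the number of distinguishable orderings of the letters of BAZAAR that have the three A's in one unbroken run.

24

Treat the 3 copies of A as a single block. The multiset to arrange is then {AAA, B, R, Z}, 4 items in all.
All 4 items are distinct, so there are (4)! = 24 arrangements.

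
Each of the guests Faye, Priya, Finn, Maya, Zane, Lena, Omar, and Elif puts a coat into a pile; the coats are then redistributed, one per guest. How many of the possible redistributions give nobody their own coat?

Let Aᵢ be the assignments in which guest i gets their own coat. We want the size of the complement of A₁∪…∪A_8.
By inclusion–exclusion this is Σ_{j=0}^{8} (−1)^j C(8,j)·(8−j)!.
Computing: 40320 − 40320 + 20160 − 6720 + 1680 − 336 + 56 − 8 + 1 = 14833.

14833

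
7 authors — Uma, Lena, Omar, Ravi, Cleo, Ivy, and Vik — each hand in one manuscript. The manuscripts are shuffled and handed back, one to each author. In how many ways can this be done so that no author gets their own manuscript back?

1854

Let Aᵢ be the assignments in which author i gets their own manuscript. We want the size of the complement of A₁∪…∪A_7.
By inclusion–exclusion this is Σ_{j=0}^{7} (−1)^j C(7,j)·(7−j)!.
Computing: 5040 − 5040 + 2520 − 840 + 210 − 42 + 7 − 1 = 1854.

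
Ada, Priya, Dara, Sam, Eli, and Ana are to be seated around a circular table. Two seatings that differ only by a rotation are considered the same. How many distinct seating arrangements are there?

120

Seat Ada anywhere (absorbing the rotational symmetry), then permute the other 5: (5)! = 120.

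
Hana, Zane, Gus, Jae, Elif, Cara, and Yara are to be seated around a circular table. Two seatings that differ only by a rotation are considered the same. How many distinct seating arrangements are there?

720

Fix one person's seat to break rotational symmetry; the remaining 6 people can be arranged in (6)! = 720 ways.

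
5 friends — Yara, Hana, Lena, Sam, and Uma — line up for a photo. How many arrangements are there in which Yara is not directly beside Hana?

72

Of the 5! = 120 arrangements, those with Yara and Hana adjacent number 2 × 4! = 48 (treat the pair as a block with 2 internal orders).
So 120 − 48 = 72 arrangements keep them apart.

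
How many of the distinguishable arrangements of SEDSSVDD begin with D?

420

With the first slot taken by D, it remains to arrange the other 7 letters (SESSVDD).
Those 7 letters have D appearing twice and S appearing 3 times, giving (7)!/(3!·2!) = 420.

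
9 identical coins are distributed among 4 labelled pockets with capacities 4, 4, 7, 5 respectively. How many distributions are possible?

Ignoring the caps, the number of non-negative solutions to x_1+…+x_4 = 9 is C(12,3) = 220.
Subtract solutions that violate a single cap (substitute x_i' = x_i − (cap_i+1)): x_1 ≥ 5 gives C(7,3) = 35; x_2 ≥ 5 gives C(7,3) = 35; x_3 ≥ 8 gives C(4,3) = 4; x_4 ≥ 6 gives C(6,3) = 20. Together 94.
No two caps can be exceeded simultaneously, so the pair terms are all 0.
By inclusion–exclusion the count is 220 − 94 + 0 = 126.

126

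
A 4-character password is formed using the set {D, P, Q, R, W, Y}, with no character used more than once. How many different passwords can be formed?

360

With no repetition, fill the 4 characters in order: 6 choices, then 5, down to 3.
6 × 5 × 4 × 3 = 360.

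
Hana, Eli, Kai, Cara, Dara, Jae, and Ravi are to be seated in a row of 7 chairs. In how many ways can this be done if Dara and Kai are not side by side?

3600

There are 7! = 5040 arrangements in all. If Dara and Kai are adjacent, merging them into one block gives 2·(6)! = 1440 arrangements.
Complementary counting: 5040 − 1440 = 3600.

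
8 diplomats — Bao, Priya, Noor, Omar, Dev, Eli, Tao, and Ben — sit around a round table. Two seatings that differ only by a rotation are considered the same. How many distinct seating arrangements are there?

5040

Fix one person's seat to break rotational symmetry; the remaining 7 people can be arranged in (7)! = 5040 ways.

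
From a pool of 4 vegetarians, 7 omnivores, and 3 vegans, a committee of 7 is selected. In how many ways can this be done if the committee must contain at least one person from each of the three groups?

2982

Unrestricted: C(14,7) = 3432 ways to pick any 7 of the 14.
Subtract selections that omit an entire group: no vegetarians → C(10,7) = 120; no omnivores → C(7,7) = 1; no vegans → C(11,7) = 330.
Add back selections omitting two groups (i.e. drawn from a single group): C(4,7) + C(7,7) + C(3,7) = 1.
By inclusion–exclusion: 3432 − 451 + 1 = 2982.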